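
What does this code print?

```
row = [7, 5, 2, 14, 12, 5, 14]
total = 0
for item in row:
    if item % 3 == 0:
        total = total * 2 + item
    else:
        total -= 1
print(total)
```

2

item=7: not %3==0, total = 0-1 = -1
item=5: not %3==0, total = (-1)-1 = -2
item=2: not %3==0, total = (-2)-1 = -3
item=14: not %3==0, total = (-3)-1 = -4
item=12: %3==0, total = (-4)*2+12 = 4
item=5: not %3==0, total = 4-1 = 3
item=14: not %3==0, total = 3-1 = 2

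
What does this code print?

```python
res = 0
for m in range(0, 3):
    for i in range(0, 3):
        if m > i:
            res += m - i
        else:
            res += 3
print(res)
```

m=0,i=0: not 0>0, res = 0+3 = 3
m=0,i=1: not 0>1, res = 3+3 = 6
m=0,i=2: not 0>2, res = 6+3 = 9
m=1,i=0: 1>0, res = 9+1 = 10
m=1,i=1: not 1>1, res = 10+3 = 13
m=1,i=2: not 1>2, res = 13+3 = 16
m=2,i=0: 2>0, res = 16+2 = 18
m=2,i=1: 2>1, res = 18+1 = 19
m=2,i=2: not 2>2, res = 19+3 = 22

22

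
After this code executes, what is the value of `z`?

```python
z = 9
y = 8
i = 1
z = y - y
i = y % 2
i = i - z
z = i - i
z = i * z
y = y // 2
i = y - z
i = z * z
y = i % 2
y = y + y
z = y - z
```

z = 8-8 = 0
i = 8%2 = 0
i = 0-0 = 0
z = 0-0 = 0
z = 0*0 = 0
y = 8//2 = 4
i = 4-0 = 4
i = 0*0 = 0
y = 0%2 = 0
y = 0+0 = 0
z = 0-0 = 0

0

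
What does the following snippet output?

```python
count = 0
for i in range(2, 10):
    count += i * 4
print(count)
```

i=2: count = 0+2*4 = 8
i=3: count = 8+3*4 = 20
i=4: count = 20+4*4 = 36
i=5: count = 36+5*4 = 56
i=6: count = 56+6*4 = 80
i=7: count = 80+7*4 = 108
i=8: count = 108+8*4 = 140
i=9: count = 140+9*4 = 176

176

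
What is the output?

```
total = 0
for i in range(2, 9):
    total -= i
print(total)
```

i=2: total = 0-2 = -2
i=3: total = (-2)-3 = -5
i=4: total = (-5)-4 = -9
i=5: total = (-9)-5 = -14
i=6: total = (-14)-6 = -20
i=7: total = (-20)-7 = -27
i=8: total = (-27)-8 = -35

-35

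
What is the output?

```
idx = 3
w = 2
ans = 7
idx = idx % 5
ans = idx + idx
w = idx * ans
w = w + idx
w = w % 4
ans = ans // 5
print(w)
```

1

idx = 3%5 = 3
ans = 3+3 = 6
w = 3*6 = 18
w = 18+3 = 21
w = 21%4 = 1
ans = 6//5 = 1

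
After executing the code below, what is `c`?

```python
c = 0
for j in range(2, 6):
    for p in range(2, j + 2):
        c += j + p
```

102

j=2,p=2: c = 0+4 = 4
j=2,p=3: c = 4+5 = 9
j=3,p=2: c = 9+5 = 14
j=3,p=3: c = 14+6 = 20
j=3,p=4: c = 20+7 = 27
j=4,p=2: c = 27+6 = 33
j=4,p=3: c = 33+7 = 40
j=4,p=4: c = 40+8 = 48
j=4,p=5: c = 48+9 = 57
j=5,p=2: c = 57+7 = 64
j=5,p=3: c = 64+8 = 72
j=5,p=4: c = 72+9 = 81
j=5,p=5: c = 81+10 = 91
j=5,p=6: c = 91+11 = 102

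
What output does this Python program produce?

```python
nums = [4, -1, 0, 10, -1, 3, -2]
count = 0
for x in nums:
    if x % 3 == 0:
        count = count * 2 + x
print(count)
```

x=4: not %3==0
x=-1: not %3==0
x=0: %3==0, count = 0*2+0 = 0
x=10: not %3==0
x=-1: not %3==0
x=3: %3==0, count = 0*2+3 = 3
x=-2: not %3==0

3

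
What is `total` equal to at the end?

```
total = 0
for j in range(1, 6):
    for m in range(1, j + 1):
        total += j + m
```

j=1,m=1: total = 0+2 = 2
j=2,m=1: total = 2+3 = 5
j=2,m=2: total = 5+4 = 9
j=3,m=1: total = 9+4 = 13
j=3,m=2: total = 13+5 = 18
j=3,m=3: total = 18+6 = 24
j=4,m=1: total = 24+5 = 29
j=4,m=2: total = 29+6 = 35
j=4,m=3: total = 35+7 = 42
j=4,m=4: total = 42+8 = 50
j=5,m=1: total = 50+6 = 56
j=5,m=2: total = 56+7 = 63
j=5,m=3: total = 63+8 = 71
j=5,m=4: total = 71+9 = 80
j=5,m=5: total = 80+10 = 90

90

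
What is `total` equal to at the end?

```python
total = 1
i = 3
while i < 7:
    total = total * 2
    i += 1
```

16

i=3: total = 1*2 = 2
i=4: total = 2*2 = 4
i=5: total = 4*2 = 8
i=6: total = 8*2 = 16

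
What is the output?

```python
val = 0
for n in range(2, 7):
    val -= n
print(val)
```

n=2: val = 0-2 = -2
n=3: val = (-2)-3 = -5
n=4: val = (-5)-4 = -9
n=5: val = (-9)-5 = -14
n=6: val = (-14)-6 = -20

-20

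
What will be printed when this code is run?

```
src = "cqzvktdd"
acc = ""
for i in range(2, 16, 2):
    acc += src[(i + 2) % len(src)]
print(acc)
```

i=2: add src[4]='k' → 'k'
i=4: add src[6]='d' → 'kd'
i=6: add src[0]='c' → 'kdc'
i=8: add src[2]='z' → 'kdcz'
i=10: add src[4]='k' → 'kdczk'
i=12: add src[6]='d' → 'kdczkd'
i=14: add src[0]='c' → 'kdczkdc'

kdczkdc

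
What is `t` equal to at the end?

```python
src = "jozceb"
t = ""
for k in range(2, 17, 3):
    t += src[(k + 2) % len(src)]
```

k=2: add src[4]='e' → 'e'
k=5: add src[1]='o' → 'eo'
k=8: add src[4]='e' → 'eoe'
k=11: add src[1]='o' → 'eoeo'
k=14: add src[4]='e' → 'eoeoe'

'eoeoe'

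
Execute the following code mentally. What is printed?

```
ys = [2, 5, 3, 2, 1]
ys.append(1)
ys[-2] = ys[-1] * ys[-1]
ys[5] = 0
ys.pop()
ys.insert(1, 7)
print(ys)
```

[2, 7, 5, 3, 2, 1]

append 1 → [2, 5, 3, 2, 1, 1]
ys[-2] = ys[-1]*ys[-1] = 1*1 = 1 → [2, 5, 3, 2, 1, 1]
ys[5] = 0 → [2, 5, 3, 2, 1, 0]
pop() removes 0 → [2, 5, 3, 2, 1]
insert 7 at 1 → [2, 7, 5, 3, 2, 1]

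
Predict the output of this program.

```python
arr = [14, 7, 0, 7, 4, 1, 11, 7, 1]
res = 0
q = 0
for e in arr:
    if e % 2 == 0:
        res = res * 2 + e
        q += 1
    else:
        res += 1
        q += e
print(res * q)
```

e=14: even, res = 0*2+14 = 14; q=1
e=7: not even, res = 14+1 = 15; q=8
e=0: even, res = 15*2+0 = 30; q=9
e=7: not even, res = 30+1 = 31; q=16
e=4: even, res = 31*2+4 = 66; q=17
e=1: not even, res = 66+1 = 67; q=18
e=11: not even, res = 67+1 = 68; q=29
e=7: not even, res = 68+1 = 69; q=36
e=1: not even, res = 69+1 = 70; q=37
res*q = 70*37 = 2590

2590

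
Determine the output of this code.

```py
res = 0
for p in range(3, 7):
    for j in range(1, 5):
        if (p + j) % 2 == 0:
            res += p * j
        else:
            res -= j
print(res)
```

72

p=3,j=1: even sum, res = 0+3 = 3
p=3,j=2: odd sum, res = 3-2 = 1
p=3,j=3: even sum, res = 1+9 = 10
p=3,j=4: odd sum, res = 10-4 = 6
p=4,j=1: odd sum, res = 6-1 = 5
p=4,j=2: even sum, res = 5+8 = 13
p=4,j=3: odd sum, res = 13-3 = 10
p=4,j=4: even sum, res = 10+16 = 26
p=5,j=1: even sum, res = 26+5 = 31
p=5,j=2: odd sum, res = 31-2 = 29
p=5,j=3: even sum, res = 29+15 = 44
p=5,j=4: odd sum, res = 44-4 = 40
p=6,j=1: odd sum, res = 40-1 = 39
p=6,j=2: even sum, res = 39+12 = 51
p=6,j=3: odd sum, res = 51-3 = 48
p=6,j=4: even sum, res = 48+24 = 72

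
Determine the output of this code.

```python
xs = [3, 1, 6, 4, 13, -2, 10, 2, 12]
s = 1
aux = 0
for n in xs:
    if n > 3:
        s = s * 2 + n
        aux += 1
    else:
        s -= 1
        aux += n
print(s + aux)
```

183

n=3: not >3, s = 1-1 = 0; aux=3
n=1: not >3, s = 0-1 = -1; aux=4
n=6: >3, s = (-1)*2+6 = 4; aux=5
n=4: >3, s = 4*2+4 = 12; aux=6
n=13: >3, s = 12*2+13 = 37; aux=7
n=-2: not >3, s = 37-1 = 36; aux=5
n=10: >3, s = 36*2+10 = 82; aux=6
n=2: not >3, s = 82-1 = 81; aux=8
n=12: >3, s = 81*2+12 = 174; aux=9
s+aux = 174+9 = 183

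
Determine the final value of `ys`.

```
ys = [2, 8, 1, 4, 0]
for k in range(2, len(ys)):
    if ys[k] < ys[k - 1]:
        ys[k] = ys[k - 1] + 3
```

k=2: 1<8, ys[2] = 8+3 = 11 → [2, 8, 11, 4, 0]
k=3: 4<11, ys[3] = 11+3 = 14 → [2, 8, 11, 14, 0]
k=4: 0<14, ys[4] = 14+3 = 17 → [2, 8, 11, 14, 17]

[2, 8, 11, 14, 17]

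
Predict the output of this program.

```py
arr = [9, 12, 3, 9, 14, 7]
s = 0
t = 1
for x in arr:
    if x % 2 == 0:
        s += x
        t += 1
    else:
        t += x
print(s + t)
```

57

x=9: not even; t=10
x=12: even, s = 0+12 = 12; t=11
x=3: not even; t=14
x=9: not even; t=23
x=14: even, s = 12+14 = 26; t=24
x=7: not even; t=31
s+t = 26+31 = 57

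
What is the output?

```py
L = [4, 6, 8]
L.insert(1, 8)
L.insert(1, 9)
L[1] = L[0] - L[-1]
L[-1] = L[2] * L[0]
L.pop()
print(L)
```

[4, -4, 8, 6]

insert 8 at 1 → [4, 8, 6, 8]
insert 9 at 1 → [4, 9, 8, 6, 8]
L[1] = L[0]-L[-1] = 4-8 = -4 → [4, -4, 8, 6, 8]
L[-1] = L[2]*L[0] = 8*4 = 32 → [4, -4, 8, 6, 32]
pop() removes 32 → [4, -4, 8, 6]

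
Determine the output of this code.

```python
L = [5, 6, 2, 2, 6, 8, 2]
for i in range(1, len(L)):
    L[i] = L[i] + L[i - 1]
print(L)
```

[5, 11, 13, 15, 21, 29, 31]

i=1: L[1] = 6+5 = 11 → [5, 11, 2, 2, 6, 8, 2]
i=2: L[2] = 2+11 = 13 → [5, 11, 13, 2, 6, 8, 2]
i=3: L[3] = 2+13 = 15 → [5, 11, 13, 15, 6, 8, 2]
i=4: L[4] = 6+15 = 21 → [5, 11, 13, 15, 21, 8, 2]
i=5: L[5] = 8+21 = 29 → [5, 11, 13, 15, 21, 29, 2]
i=6: L[6] = 2+29 = 31 → [5, 11, 13, 15, 21, 29, 31]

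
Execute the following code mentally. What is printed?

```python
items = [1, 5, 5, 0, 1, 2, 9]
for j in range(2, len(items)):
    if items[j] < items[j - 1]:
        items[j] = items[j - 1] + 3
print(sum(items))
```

j=2: 5>=5, unchanged → [1, 5, 5, 0, 1, 2, 9]
j=3: 0<5, items[3] = 5+3 = 8 → [1, 5, 5, 8, 1, 2, 9]
j=4: 1<8, items[4] = 8+3 = 11 → [1, 5, 5, 8, 11, 2, 9]
j=5: 2<11, items[5] = 11+3 = 14 → [1, 5, 5, 8, 11, 14, 9]
j=6: 9<14, items[6] = 14+3 = 17 → [1, 5, 5, 8, 11, 14, 17]
sum = 61

61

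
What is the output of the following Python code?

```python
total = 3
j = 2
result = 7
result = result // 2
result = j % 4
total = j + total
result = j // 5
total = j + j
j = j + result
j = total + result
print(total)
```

4

result = 7//2 = 3
result = 2%4 = 2
total = 2+3 = 5
result = 2//5 = 0
total = 2+2 = 4
j = 2+0 = 2
j = 4+0 = 4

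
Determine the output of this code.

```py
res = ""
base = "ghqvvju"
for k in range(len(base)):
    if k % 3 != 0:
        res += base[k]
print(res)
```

k=0: skip
k=1: add 'h' → 'h'
k=2: add 'q' → 'hq'
k=3: skip
k=4: add 'v' → 'hqv'
k=5: add 'j' → 'hqvj'
k=6: skip

hqvj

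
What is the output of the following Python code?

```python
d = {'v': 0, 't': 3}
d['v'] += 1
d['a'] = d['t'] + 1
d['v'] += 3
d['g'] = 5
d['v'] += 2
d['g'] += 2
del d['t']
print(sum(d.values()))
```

17

d['v'] = 0+1 = 1 → {'v': 1, 't': 3}
d['a'] = d['t']+1 = 4 → {'v': 1, 't': 3, 'a': 4}
d['v'] = 1+3 = 4 → {'v': 4, 't': 3, 'a': 4}
d['g'] = 5 → {'v': 4, 't': 3, 'a': 4, 'g': 5}
d['v'] = 4+2 = 6 → {'v': 6, 't': 3, 'a': 4, 'g': 5}
d['g'] = 5+2 = 7 → {'v': 6, 't': 3, 'a': 4, 'g': 7}
del 't' → {'v': 6, 'a': 4, 'g': 7}
sum of values = 17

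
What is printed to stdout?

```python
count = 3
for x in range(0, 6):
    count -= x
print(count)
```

x=0: count = 3-0 = 3
x=1: count = 3-1 = 2
x=2: count = 2-2 = 0
x=3: count = 0-3 = -3
x=4: count = (-3)-4 = -7
x=5: count = (-7)-5 = -12

-12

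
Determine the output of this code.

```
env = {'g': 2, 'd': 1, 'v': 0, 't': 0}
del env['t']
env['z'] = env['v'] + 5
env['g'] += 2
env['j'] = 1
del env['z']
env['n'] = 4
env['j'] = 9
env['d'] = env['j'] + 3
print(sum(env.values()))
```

del 't' → {'g': 2, 'd': 1, 'v': 0}
env['z'] = env['v']+5 = 5 → {'g': 2, 'd': 1, 'v': 0, 'z': 5}
env['g'] = 2+2 = 4 → {'g': 4, 'd': 1, 'v': 0, 'z': 5}
env['j'] = 1 → {'g': 4, 'd': 1, 'v': 0, 'z': 5, 'j': 1}
del 'z' → {'g': 4, 'd': 1, 'v': 0, 'j': 1}
env['n'] = 4 → {'g': 4, 'd': 1, 'v': 0, 'j': 1, 'n': 4}
env['j'] = 9 → {'g': 4, 'd': 1, 'v': 0, 'j': 9, 'n': 4}
env['d'] = env['j']+3 = 12 → {'g': 4, 'd': 12, 'v': 0, 'j': 9, 'n': 4}
sum of values = 29

29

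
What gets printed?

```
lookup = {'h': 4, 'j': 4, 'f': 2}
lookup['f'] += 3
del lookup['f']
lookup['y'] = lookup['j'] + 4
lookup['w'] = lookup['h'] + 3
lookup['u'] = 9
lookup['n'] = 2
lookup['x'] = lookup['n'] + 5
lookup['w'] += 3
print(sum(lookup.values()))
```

lookup['f'] = 2+3 = 5 → {'h': 4, 'j': 4, 'f': 5}
del 'f' → {'h': 4, 'j': 4}
lookup['y'] = lookup['j']+4 = 8 → {'h': 4, 'j': 4, 'y': 8}
lookup['w'] = lookup['h']+3 = 7 → {'h': 4, 'j': 4, 'y': 8, 'w': 7}
lookup['u'] = 9 → {'h': 4, 'j': 4, 'y': 8, 'w': 7, 'u': 9}
lookup['n'] = 2 → {'h': 4, 'j': 4, 'y': 8, 'w': 7, 'u': 9, 'n': 2}
lookup['x'] = lookup['n']+5 = 7 → {'h': 4, 'j': 4, 'y': 8, 'w': 7, 'u': 9, 'n': 2, 'x': 7}
lookup['w'] = 7+3 = 10 → {'h': 4, 'j': 4, 'y': 8, 'w': 10, 'u': 9, 'n': 2, 'x': 7}
sum of values = 44

44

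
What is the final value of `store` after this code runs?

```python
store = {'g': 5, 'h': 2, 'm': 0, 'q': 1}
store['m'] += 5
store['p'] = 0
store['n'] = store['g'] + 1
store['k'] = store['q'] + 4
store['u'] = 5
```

store['m'] = 0+5 = 5 → {'g': 5, 'h': 2, 'm': 5, 'q': 1}
store['p'] = 0 → {'g': 5, 'h': 2, 'm': 5, 'q': 1, 'p': 0}
store['n'] = store['g']+1 = 6 → {'g': 5, 'h': 2, 'm': 5, 'q': 1, 'p': 0, 'n': 6}
store['k'] = store['q']+4 = 5 → {'g': 5, 'h': 2, 'm': 5, 'q': 1, 'p': 0, 'n': 6, 'k': 5}
store['u'] = 5 → {'g': 5, 'h': 2, 'm': 5, 'q': 1, 'p': 0, 'n': 6, 'k': 5, 'u': 5}

{'g': 5, 'h': 2, 'm': 5, 'q': 1, 'p': 0, 'n': 6, 'k': 5, 'u': 5}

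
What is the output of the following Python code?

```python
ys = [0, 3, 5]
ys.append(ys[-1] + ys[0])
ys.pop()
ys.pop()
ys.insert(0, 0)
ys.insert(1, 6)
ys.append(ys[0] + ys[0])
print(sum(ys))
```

9

append ys[-1]+ys[0] = 5+0 = 5 → [0, 3, 5, 5]
pop() removes 5 → [0, 3, 5]
pop() removes 5 → [0, 3]
insert 0 at 0 → [0, 0, 3]
insert 6 at 1 → [0, 6, 0, 3]
append ys[0]+ys[0] = 0+0 = 0 → [0, 6, 0, 3, 0]
sum = 9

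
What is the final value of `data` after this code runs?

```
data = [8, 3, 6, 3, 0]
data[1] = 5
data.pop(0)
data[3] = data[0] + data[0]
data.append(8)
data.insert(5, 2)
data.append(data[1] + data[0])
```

[5, 6, 3, 10, 8, 2, 11]

data[1] = 5 → [8, 5, 6, 3, 0]
pop(0) removes 8 → [5, 6, 3, 0]
data[3] = data[0]+data[0] = 5+5 = 10 → [5, 6, 3, 10]
append 8 → [5, 6, 3, 10, 8]
insert 2 at 5 → [5, 6, 3, 10, 8, 2]
append data[1]+data[0] = 6+5 = 11 → [5, 6, 3, 10, 8, 2, 11]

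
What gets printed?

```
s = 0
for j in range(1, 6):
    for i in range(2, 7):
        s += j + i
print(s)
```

j=1,i=2: s = 0+3 = 3
j=1,i=3: s = 3+4 = 7
j=1,i=4: s = 7+5 = 12
j=1,i=5: s = 12+6 = 18
j=1,i=6: s = 18+7 = 25
j=2,i=2: s = 25+4 = 29
j=2,i=3: s = 29+5 = 34
j=2,i=4: s = 34+6 = 40
j=2,i=5: s = 40+7 = 47
j=2,i=6: s = 47+8 = 55
j=3,i=2: s = 55+5 = 60
j=3,i=3: s = 60+6 = 66
j=3,i=4: s = 66+7 = 73
j=3,i=5: s = 73+8 = 81
j=3,i=6: s = 81+9 = 90
j=4,i=2: s = 90+6 = 96
j=4,i=3: s = 96+7 = 103
j=4,i=4: s = 103+8 = 111
j=4,i=5: s = 111+9 = 120
j=4,i=6: s = 120+10 = 130
j=5,i=2: s = 130+7 = 137
j=5,i=3: s = 137+8 = 145
j=5,i=4: s = 145+9 = 154
j=5,i=5: s = 154+10 = 164
j=5,i=6: s = 164+11 = 175

175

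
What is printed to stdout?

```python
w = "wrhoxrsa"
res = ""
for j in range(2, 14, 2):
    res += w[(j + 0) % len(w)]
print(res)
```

j=2: add w[2]='h' → 'h'
j=4: add w[4]='x' → 'hx'
j=6: add w[6]='s' → 'hxs'
j=8: add w[0]='w' → 'hxsw'
j=10: add w[2]='h' → 'hxswh'
j=12: add w[4]='x' → 'hxswhx'

hxswhx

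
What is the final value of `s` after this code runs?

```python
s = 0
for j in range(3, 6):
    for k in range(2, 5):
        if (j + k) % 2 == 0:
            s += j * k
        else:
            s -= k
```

33

j=3,k=2: odd sum, s = 0-2 = -2
j=3,k=3: even sum, s = (-2)+9 = 7
j=3,k=4: odd sum, s = 7-4 = 3
j=4,k=2: even sum, s = 3+8 = 11
j=4,k=3: odd sum, s = 11-3 = 8
j=4,k=4: even sum, s = 8+16 = 24
j=5,k=2: odd sum, s = 24-2 = 22
j=5,k=3: even sum, s = 22+15 = 37
j=5,k=4: odd sum, s = 37-4 = 33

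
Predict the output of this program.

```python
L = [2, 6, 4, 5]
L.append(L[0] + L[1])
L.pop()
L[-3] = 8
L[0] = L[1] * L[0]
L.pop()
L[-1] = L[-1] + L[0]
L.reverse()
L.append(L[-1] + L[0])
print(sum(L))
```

append L[0]+L[1] = 2+6 = 8 → [2, 6, 4, 5, 8]
pop() removes 8 → [2, 6, 4, 5]
L[-3] = 8 → [2, 8, 4, 5]
L[0] = L[1]*L[0] = 8*2 = 16 → [16, 8, 4, 5]
pop() removes 5 → [16, 8, 4]
L[-1] = L[-1]+L[0] = 4+16 = 20 → [16, 8, 20]
reverse → [20, 8, 16]
append L[-1]+L[0] = 16+20 = 36 → [20, 8, 16, 36]
sum = 80

80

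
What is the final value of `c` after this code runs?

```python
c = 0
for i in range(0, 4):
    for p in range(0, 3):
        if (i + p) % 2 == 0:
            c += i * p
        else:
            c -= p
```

i=0,p=0: even sum, c = 0+0 = 0
i=0,p=1: odd sum, c = 0-1 = -1
i=0,p=2: even sum, c = (-1)+0 = -1
i=1,p=0: odd sum, c = (-1)-0 = -1
i=1,p=1: even sum, c = (-1)+1 = 0
i=1,p=2: odd sum, c = 0-2 = -2
i=2,p=0: even sum, c = (-2)+0 = -2
i=2,p=1: odd sum, c = (-2)-1 = -3
i=2,p=2: even sum, c = (-3)+4 = 1
i=3,p=0: odd sum, c = 1-0 = 1
i=3,p=1: even sum, c = 1+3 = 4
i=3,p=2: odd sum, c = 4-2 = 2

2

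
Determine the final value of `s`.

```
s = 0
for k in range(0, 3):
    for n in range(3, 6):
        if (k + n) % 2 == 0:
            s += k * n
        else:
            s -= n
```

-4

k=0,n=3: odd sum, s = 0-3 = -3
k=0,n=4: even sum, s = (-3)+0 = -3
k=0,n=5: odd sum, s = (-3)-5 = -8
k=1,n=3: even sum, s = (-8)+3 = -5
k=1,n=4: odd sum, s = (-5)-4 = -9
k=1,n=5: even sum, s = (-9)+5 = -4
k=2,n=3: odd sum, s = (-4)-3 = -7
k=2,n=4: even sum, s = (-7)+8 = 1
k=2,n=5: odd sum, s = 1-5 = -4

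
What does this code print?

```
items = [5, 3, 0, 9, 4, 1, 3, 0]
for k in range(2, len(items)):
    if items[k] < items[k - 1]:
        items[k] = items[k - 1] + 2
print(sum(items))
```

78

k=2: 0<3, items[2] = 3+2 = 5 → [5, 3, 5, 9, 4, 1, 3, 0]
k=3: 9>=5, unchanged → [5, 3, 5, 9, 4, 1, 3, 0]
k=4: 4<9, items[4] = 9+2 = 11 → [5, 3, 5, 9, 11, 1, 3, 0]
k=5: 1<11, items[5] = 11+2 = 13 → [5, 3, 5, 9, 11, 13, 3, 0]
k=6: 3<13, items[6] = 13+2 = 15 → [5, 3, 5, 9, 11, 13, 15, 0]
k=7: 0<15, items[7] = 15+2 = 17 → [5, 3, 5, 9, 11, 13, 15, 17]
sum = 78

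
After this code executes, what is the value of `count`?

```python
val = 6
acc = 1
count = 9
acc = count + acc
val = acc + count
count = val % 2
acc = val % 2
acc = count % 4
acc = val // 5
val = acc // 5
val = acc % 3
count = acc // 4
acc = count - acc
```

acc = 9+1 = 10
val = 10+9 = 19
count = 19%2 = 1
acc = 19%2 = 1
acc = 1%4 = 1
acc = 19//5 = 3
val = 3//5 = 0
val = 3%3 = 0
count = 3//4 = 0
acc = 0-3 = -3

0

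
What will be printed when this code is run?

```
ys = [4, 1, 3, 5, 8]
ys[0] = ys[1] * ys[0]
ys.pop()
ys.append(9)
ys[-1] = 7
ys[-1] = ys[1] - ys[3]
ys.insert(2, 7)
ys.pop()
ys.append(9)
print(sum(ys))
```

ys[0] = ys[1]*ys[0] = 1*4 = 4 → [4, 1, 3, 5, 8]
pop() removes 8 → [4, 1, 3, 5]
append 9 → [4, 1, 3, 5, 9]
ys[-1] = 7 → [4, 1, 3, 5, 7]
ys[-1] = ys[1]-ys[3] = 1-5 = -4 → [4, 1, 3, 5, -4]
insert 7 at 2 → [4, 1, 7, 3, 5, -4]
pop() removes -4 → [4, 1, 7, 3, 5]
append 9 → [4, 1, 7, 3, 5, 9]
sum = 29

29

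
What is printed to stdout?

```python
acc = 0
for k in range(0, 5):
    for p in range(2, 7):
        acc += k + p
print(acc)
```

k=0,p=2: acc = 0+2 = 2
k=0,p=3: acc = 2+3 = 5
k=0,p=4: acc = 5+4 = 9
k=0,p=5: acc = 9+5 = 14
k=0,p=6: acc = 14+6 = 20
k=1,p=2: acc = 20+3 = 23
k=1,p=3: acc = 23+4 = 27
k=1,p=4: acc = 27+5 = 32
k=1,p=5: acc = 32+6 = 38
k=1,p=6: acc = 38+7 = 45
k=2,p=2: acc = 45+4 = 49
k=2,p=3: acc = 49+5 = 54
k=2,p=4: acc = 54+6 = 60
k=2,p=5: acc = 60+7 = 67
k=2,p=6: acc = 67+8 = 75
k=3,p=2: acc = 75+5 = 80
k=3,p=3: acc = 80+6 = 86
k=3,p=4: acc = 86+7 = 93
k=3,p=5: acc = 93+8 = 101
k=3,p=6: acc = 101+9 = 110
k=4,p=2: acc = 110+6 = 116
k=4,p=3: acc = 116+7 = 123
k=4,p=4: acc = 123+8 = 131
k=4,p=5: acc = 131+9 = 140
k=4,p=6: acc = 140+10 = 150

150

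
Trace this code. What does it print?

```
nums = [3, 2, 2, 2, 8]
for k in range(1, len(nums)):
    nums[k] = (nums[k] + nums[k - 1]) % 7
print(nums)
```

k=1: nums[1] = (2+3)%7 = 5 → [3, 5, 2, 2, 8]
k=2: nums[2] = (2+5)%7 = 0 → [3, 5, 0, 2, 8]
k=3: nums[3] = (2+0)%7 = 2 → [3, 5, 0, 2, 8]
k=4: nums[4] = (8+2)%7 = 3 → [3, 5, 0, 2, 3]

[3, 5, 0, 2, 3]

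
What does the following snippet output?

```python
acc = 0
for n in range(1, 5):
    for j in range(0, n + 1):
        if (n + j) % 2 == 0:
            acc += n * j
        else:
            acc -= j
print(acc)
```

n=1,j=0: odd sum, acc = 0-0 = 0
n=1,j=1: even sum, acc = 0+1 = 1
n=2,j=0: even sum, acc = 1+0 = 1
n=2,j=1: odd sum, acc = 1-1 = 0
n=2,j=2: even sum, acc = 0+4 = 4
n=3,j=0: odd sum, acc = 4-0 = 4
n=3,j=1: even sum, acc = 4+3 = 7
n=3,j=2: odd sum, acc = 7-2 = 5
n=3,j=3: even sum, acc = 5+9 = 14
n=4,j=0: even sum, acc = 14+0 = 14
n=4,j=1: odd sum, acc = 14-1 = 13
n=4,j=2: even sum, acc = 13+8 = 21
n=4,j=3: odd sum, acc = 21-3 = 18
n=4,j=4: even sum, acc = 18+16 = 34

34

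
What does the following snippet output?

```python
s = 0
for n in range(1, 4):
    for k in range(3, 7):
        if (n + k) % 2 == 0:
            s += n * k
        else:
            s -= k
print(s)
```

24

n=1,k=3: even sum, s = 0+3 = 3
n=1,k=4: odd sum, s = 3-4 = -1
n=1,k=5: even sum, s = (-1)+5 = 4
n=1,k=6: odd sum, s = 4-6 = -2
n=2,k=3: odd sum, s = (-2)-3 = -5
n=2,k=4: even sum, s = (-5)+8 = 3
n=2,k=5: odd sum, s = 3-5 = -2
n=2,k=6: even sum, s = (-2)+12 = 10
n=3,k=3: even sum, s = 10+9 = 19
n=3,k=4: odd sum, s = 19-4 = 15
n=3,k=5: even sum, s = 15+15 = 30
n=3,k=6: odd sum, s = 30-6 = 24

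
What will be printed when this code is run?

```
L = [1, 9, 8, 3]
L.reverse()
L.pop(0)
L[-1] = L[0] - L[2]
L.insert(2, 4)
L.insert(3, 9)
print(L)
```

[8, 9, 4, 9, 7]

reverse → [3, 8, 9, 1]
pop(0) removes 3 → [8, 9, 1]
L[-1] = L[0]-L[2] = 8-1 = 7 → [8, 9, 7]
insert 4 at 2 → [8, 9, 4, 7]
insert 9 at 3 → [8, 9, 4, 9, 7]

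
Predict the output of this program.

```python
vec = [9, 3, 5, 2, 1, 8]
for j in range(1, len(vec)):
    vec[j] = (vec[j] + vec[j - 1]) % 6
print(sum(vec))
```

j=1: vec[1] = (3+9)%6 = 0 → [9, 0, 5, 2, 1, 8]
j=2: vec[2] = (5+0)%6 = 5 → [9, 0, 5, 2, 1, 8]
j=3: vec[3] = (2+5)%6 = 1 → [9, 0, 5, 1, 1, 8]
j=4: vec[4] = (1+1)%6 = 2 → [9, 0, 5, 1, 2, 8]
j=5: vec[5] = (8+2)%6 = 4 → [9, 0, 5, 1, 2, 4]
sum = 21

21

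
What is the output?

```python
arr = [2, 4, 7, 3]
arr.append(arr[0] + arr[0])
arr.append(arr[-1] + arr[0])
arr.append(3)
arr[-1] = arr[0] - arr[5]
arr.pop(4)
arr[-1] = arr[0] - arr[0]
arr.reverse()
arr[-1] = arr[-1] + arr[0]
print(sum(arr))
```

22

append arr[0]+arr[0] = 2+2 = 4 → [2, 4, 7, 3, 4]
append arr[-1]+arr[0] = 4+2 = 6 → [2, 4, 7, 3, 4, 6]
append 3 → [2, 4, 7, 3, 4, 6, 3]
arr[-1] = arr[0]-arr[5] = 2-6 = -4 → [2, 4, 7, 3, 4, 6, -4]
pop(4) removes 4 → [2, 4, 7, 3, 6, -4]
arr[-1] = arr[0]-arr[0] = 2-2 = 0 → [2, 4, 7, 3, 6, 0]
reverse → [0, 6, 3, 7, 4, 2]
arr[-1] = arr[-1]+arr[0] = 2+0 = 2 → [0, 6, 3, 7, 4, 2]
sum = 22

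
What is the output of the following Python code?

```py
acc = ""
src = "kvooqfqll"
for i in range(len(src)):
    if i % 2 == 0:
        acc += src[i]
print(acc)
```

i=0: add 'k' → 'k'
i=1: skip
i=2: add 'o' → 'ko'
i=3: skip
i=4: add 'q' → 'koq'
i=5: skip
i=6: add 'q' → 'koqq'
i=7: skip
i=8: add 'l' → 'koqql'

koqql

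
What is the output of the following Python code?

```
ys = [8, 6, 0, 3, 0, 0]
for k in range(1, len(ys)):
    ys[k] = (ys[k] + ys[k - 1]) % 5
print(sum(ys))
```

22

k=1: ys[1] = (6+8)%5 = 4 → [8, 4, 0, 3, 0, 0]
k=2: ys[2] = (0+4)%5 = 4 → [8, 4, 4, 3, 0, 0]
k=3: ys[3] = (3+4)%5 = 2 → [8, 4, 4, 2, 0, 0]
k=4: ys[4] = (0+2)%5 = 2 → [8, 4, 4, 2, 2, 0]
k=5: ys[5] = (0+2)%5 = 2 → [8, 4, 4, 2, 2, 2]
sum = 22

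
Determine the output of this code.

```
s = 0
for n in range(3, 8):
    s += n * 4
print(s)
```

n=3: s = 0+3*4 = 12
n=4: s = 12+4*4 = 28
n=5: s = 28+5*4 = 48
n=6: s = 48+6*4 = 72
n=7: s = 72+7*4 = 100

100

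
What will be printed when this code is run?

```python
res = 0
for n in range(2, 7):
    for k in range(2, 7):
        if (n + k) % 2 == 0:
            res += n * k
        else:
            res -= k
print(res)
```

n=2,k=2: even sum, res = 0+4 = 4
n=2,k=3: odd sum, res = 4-3 = 1
n=2,k=4: even sum, res = 1+8 = 9
n=2,k=5: odd sum, res = 9-5 = 4
n=2,k=6: even sum, res = 4+12 = 16
n=3,k=2: odd sum, res = 16-2 = 14
n=3,k=3: even sum, res = 14+9 = 23
n=3,k=4: odd sum, res = 23-4 = 19
n=3,k=5: even sum, res = 19+15 = 34
n=3,k=6: odd sum, res = 34-6 = 28
n=4,k=2: even sum, res = 28+8 = 36
n=4,k=3: odd sum, res = 36-3 = 33
n=4,k=4: even sum, res = 33+16 = 49
n=4,k=5: odd sum, res = 49-5 = 44
n=4,k=6: even sum, res = 44+24 = 68
n=5,k=2: odd sum, res = 68-2 = 66
n=5,k=3: even sum, res = 66+15 = 81
n=5,k=4: odd sum, res = 81-4 = 77
n=5,k=5: even sum, res = 77+25 = 102
n=5,k=6: odd sum, res = 102-6 = 96
n=6,k=2: even sum, res = 96+12 = 108
n=6,k=3: odd sum, res = 108-3 = 105
n=6,k=4: even sum, res = 105+24 = 129
n=6,k=5: odd sum, res = 129-5 = 124
n=6,k=6: even sum, res = 124+36 = 160

160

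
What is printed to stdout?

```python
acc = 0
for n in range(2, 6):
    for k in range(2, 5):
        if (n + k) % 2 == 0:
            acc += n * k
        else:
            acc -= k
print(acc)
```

42

n=2,k=2: even sum, acc = 0+4 = 4
n=2,k=3: odd sum, acc = 4-3 = 1
n=2,k=4: even sum, acc = 1+8 = 9
n=3,k=2: odd sum, acc = 9-2 = 7
n=3,k=3: even sum, acc = 7+9 = 16
n=3,k=4: odd sum, acc = 16-4 = 12
n=4,k=2: even sum, acc = 12+8 = 20
n=4,k=3: odd sum, acc = 20-3 = 17
n=4,k=4: even sum, acc = 17+16 = 33
n=5,k=2: odd sum, acc = 33-2 = 31
n=5,k=3: even sum, acc = 31+15 = 46
n=5,k=4: odd sum, acc = 46-4 = 42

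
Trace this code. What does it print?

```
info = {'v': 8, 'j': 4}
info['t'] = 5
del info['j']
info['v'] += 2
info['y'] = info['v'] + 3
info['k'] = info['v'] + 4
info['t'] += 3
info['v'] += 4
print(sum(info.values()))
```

info['t'] = 5 → {'v': 8, 'j': 4, 't': 5}
del 'j' → {'v': 8, 't': 5}
info['v'] = 8+2 = 10 → {'v': 10, 't': 5}
info['y'] = info['v']+3 = 13 → {'v': 10, 't': 5, 'y': 13}
info['k'] = info['v']+4 = 14 → {'v': 10, 't': 5, 'y': 13, 'k': 14}
info['t'] = 5+3 = 8 → {'v': 10, 't': 8, 'y': 13, 'k': 14}
info['v'] = 10+4 = 14 → {'v': 14, 't': 8, 'y': 13, 'k': 14}
sum of values = 49

49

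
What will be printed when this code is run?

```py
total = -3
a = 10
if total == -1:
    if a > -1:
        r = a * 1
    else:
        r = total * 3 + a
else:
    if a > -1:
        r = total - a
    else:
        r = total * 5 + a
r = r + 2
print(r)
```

-11

total=-3, a=10
total == -1 is False; a > -1 is True
→ r = total - a = -13
r = (-13)+2 = -11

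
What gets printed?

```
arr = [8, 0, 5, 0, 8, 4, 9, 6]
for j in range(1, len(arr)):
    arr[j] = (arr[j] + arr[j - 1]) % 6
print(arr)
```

[8, 2, 1, 1, 3, 1, 4, 4]

j=1: arr[1] = (0+8)%6 = 2 → [8, 2, 5, 0, 8, 4, 9, 6]
j=2: arr[2] = (5+2)%6 = 1 → [8, 2, 1, 0, 8, 4, 9, 6]
j=3: arr[3] = (0+1)%6 = 1 → [8, 2, 1, 1, 8, 4, 9, 6]
j=4: arr[4] = (8+1)%6 = 3 → [8, 2, 1, 1, 3, 4, 9, 6]
j=5: arr[5] = (4+3)%6 = 1 → [8, 2, 1, 1, 3, 1, 9, 6]
j=6: arr[6] = (9+1)%6 = 4 → [8, 2, 1, 1, 3, 1, 4, 6]
j=7: arr[7] = (6+4)%6 = 4 → [8, 2, 1, 1, 3, 1, 4, 4]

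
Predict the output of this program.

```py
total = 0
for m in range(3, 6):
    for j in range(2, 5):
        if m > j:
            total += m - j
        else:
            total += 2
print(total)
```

16

m=3,j=2: 3>2, total = 0+1 = 1
m=3,j=3: not 3>3, total = 1+2 = 3
m=3,j=4: not 3>4, total = 3+2 = 5
m=4,j=2: 4>2, total = 5+2 = 7
m=4,j=3: 4>3, total = 7+1 = 8
m=4,j=4: not 4>4, total = 8+2 = 10
m=5,j=2: 5>2, total = 10+3 = 13
m=5,j=3: 5>3, total = 13+2 = 15
m=5,j=4: 5>4, total = 15+1 = 16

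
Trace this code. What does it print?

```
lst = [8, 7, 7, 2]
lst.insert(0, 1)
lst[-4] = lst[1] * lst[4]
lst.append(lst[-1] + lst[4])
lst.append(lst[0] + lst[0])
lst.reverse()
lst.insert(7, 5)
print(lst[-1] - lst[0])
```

3

insert 1 at 0 → [1, 8, 7, 7, 2]
lst[-4] = lst[1]*lst[4] = 8*2 = 16 → [1, 16, 7, 7, 2]
append lst[-1]+lst[4] = 2+2 = 4 → [1, 16, 7, 7, 2, 4]
append lst[0]+lst[0] = 1+1 = 2 → [1, 16, 7, 7, 2, 4, 2]
reverse → [2, 4, 2, 7, 7, 16, 1]
insert 5 at 7 → [2, 4, 2, 7, 7, 16, 1, 5]
lst[-1]-lst[0] = 5-2 = 3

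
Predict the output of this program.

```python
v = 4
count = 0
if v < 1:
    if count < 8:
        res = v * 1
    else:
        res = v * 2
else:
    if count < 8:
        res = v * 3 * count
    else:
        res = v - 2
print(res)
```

0

v=4, count=0
v < 1 is False; count < 8 is True
→ res = v * 3 * count = 0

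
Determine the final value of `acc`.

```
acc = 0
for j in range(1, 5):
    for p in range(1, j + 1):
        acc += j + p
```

50

j=1,p=1: acc = 0+2 = 2
j=2,p=1: acc = 2+3 = 5
j=2,p=2: acc = 5+4 = 9
j=3,p=1: acc = 9+4 = 13
j=3,p=2: acc = 13+5 = 18
j=3,p=3: acc = 18+6 = 24
j=4,p=1: acc = 24+5 = 29
j=4,p=2: acc = 29+6 = 35
j=4,p=3: acc = 35+7 = 42
j=4,p=4: acc = 42+8 = 50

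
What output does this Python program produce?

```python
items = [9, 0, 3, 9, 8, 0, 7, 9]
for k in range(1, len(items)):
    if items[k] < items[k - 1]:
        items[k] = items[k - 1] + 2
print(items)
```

k=1: 0<9, items[1] = 9+2 = 11 → [9, 11, 3, 9, 8, 0, 7, 9]
k=2: 3<11, items[2] = 11+2 = 13 → [9, 11, 13, 9, 8, 0, 7, 9]
k=3: 9<13, items[3] = 13+2 = 15 → [9, 11, 13, 15, 8, 0, 7, 9]
k=4: 8<15, items[4] = 15+2 = 17 → [9, 11, 13, 15, 17, 0, 7, 9]
k=5: 0<17, items[5] = 17+2 = 19 → [9, 11, 13, 15, 17, 19, 7, 9]
k=6: 7<19, items[6] = 19+2 = 21 → [9, 11, 13, 15, 17, 19, 21, 9]
k=7: 9<21, items[7] = 21+2 = 23 → [9, 11, 13, 15, 17, 19, 21, 23]

[9, 11, 13, 15, 17, 19, 21, 23]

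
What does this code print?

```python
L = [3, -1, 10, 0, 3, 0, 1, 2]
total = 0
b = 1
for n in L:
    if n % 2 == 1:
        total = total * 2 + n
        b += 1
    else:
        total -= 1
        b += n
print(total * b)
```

n=3: odd, total = 0*2+3 = 3; b=2
n=-1: odd, total = 3*2+(-1) = 5; b=3
n=10: not odd, total = 5-1 = 4; b=13
n=0: not odd, total = 4-1 = 3; b=13
n=3: odd, total = 3*2+3 = 9; b=14
n=0: not odd, total = 9-1 = 8; b=14
n=1: odd, total = 8*2+1 = 17; b=15
n=2: not odd, total = 17-1 = 16; b=17
total*b = 16*17 = 272

272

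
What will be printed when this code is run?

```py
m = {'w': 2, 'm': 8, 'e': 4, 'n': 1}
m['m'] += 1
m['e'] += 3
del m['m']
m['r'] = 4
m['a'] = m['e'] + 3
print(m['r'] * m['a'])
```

m['m'] = 8+1 = 9 → {'w': 2, 'm': 9, 'e': 4, 'n': 1}
m['e'] = 4+3 = 7 → {'w': 2, 'm': 9, 'e': 7, 'n': 1}
del 'm' → {'w': 2, 'e': 7, 'n': 1}
m['r'] = 4 → {'w': 2, 'e': 7, 'n': 1, 'r': 4}
m['a'] = m['e']+3 = 10 → {'w': 2, 'e': 7, 'n': 1, 'r': 4, 'a': 10}
m['r']*m['a'] = 4*10 = 40

40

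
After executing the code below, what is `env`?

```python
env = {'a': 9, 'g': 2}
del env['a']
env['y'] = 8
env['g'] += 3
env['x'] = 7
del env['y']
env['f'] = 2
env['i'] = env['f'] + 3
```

{'g': 5, 'x': 7, 'f': 2, 'i': 5}

del 'a' → {'g': 2}
env['y'] = 8 → {'g': 2, 'y': 8}
env['g'] = 2+3 = 5 → {'g': 5, 'y': 8}
env['x'] = 7 → {'g': 5, 'y': 8, 'x': 7}
del 'y' → {'g': 5, 'x': 7}
env['f'] = 2 → {'g': 5, 'x': 7, 'f': 2}
env['i'] = env['f']+3 = 5 → {'g': 5, 'x': 7, 'f': 2, 'i': 5}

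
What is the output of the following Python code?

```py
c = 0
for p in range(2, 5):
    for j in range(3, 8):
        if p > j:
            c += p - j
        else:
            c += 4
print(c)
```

p=2,j=3: not 2>3, c = 0+4 = 4
p=2,j=4: not 2>4, c = 4+4 = 8
p=2,j=5: not 2>5, c = 8+4 = 12
p=2,j=6: not 2>6, c = 12+4 = 16
p=2,j=7: not 2>7, c = 16+4 = 20
p=3,j=3: not 3>3, c = 20+4 = 24
p=3,j=4: not 3>4, c = 24+4 = 28
p=3,j=5: not 3>5, c = 28+4 = 32
p=3,j=6: not 3>6, c = 32+4 = 36
p=3,j=7: not 3>7, c = 36+4 = 40
p=4,j=3: 4>3, c = 40+1 = 41
p=4,j=4: not 4>4, c = 41+4 = 45
p=4,j=5: not 4>5, c = 45+4 = 49
p=4,j=6: not 4>6, c = 49+4 = 53
p=4,j=7: not 4>7, c = 53+4 = 57

57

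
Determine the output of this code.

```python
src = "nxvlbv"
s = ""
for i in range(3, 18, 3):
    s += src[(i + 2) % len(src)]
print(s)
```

vvvvv

i=3: add src[5]='v' → 'v'
i=6: add src[2]='v' → 'vv'
i=9: add src[5]='v' → 'vvv'
i=12: add src[2]='v' → 'vvvv'
i=15: add src[5]='v' → 'vvvvv'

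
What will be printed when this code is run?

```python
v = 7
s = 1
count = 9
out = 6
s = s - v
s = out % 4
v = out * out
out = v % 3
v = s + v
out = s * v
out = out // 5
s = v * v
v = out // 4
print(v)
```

s = 1-7 = -6
s = 6%4 = 2
v = 6*6 = 36
out = 36%3 = 0
v = 2+36 = 38
out = 2*38 = 76
out = 76//5 = 15
s = 38*38 = 1444
v = 15//4 = 3

3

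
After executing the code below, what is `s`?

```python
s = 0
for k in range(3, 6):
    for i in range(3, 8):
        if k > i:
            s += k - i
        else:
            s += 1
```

k=3,i=3: not 3>3, s = 0+1 = 1
k=3,i=4: not 3>4, s = 1+1 = 2
k=3,i=5: not 3>5, s = 2+1 = 3
k=3,i=6: not 3>6, s = 3+1 = 4
k=3,i=7: not 3>7, s = 4+1 = 5
k=4,i=3: 4>3, s = 5+1 = 6
k=4,i=4: not 4>4, s = 6+1 = 7
k=4,i=5: not 4>5, s = 7+1 = 8
k=4,i=6: not 4>6, s = 8+1 = 9
k=4,i=7: not 4>7, s = 9+1 = 10
k=5,i=3: 5>3, s = 10+2 = 12
k=5,i=4: 5>4, s = 12+1 = 13
k=5,i=5: not 5>5, s = 13+1 = 14
k=5,i=6: not 5>6, s = 14+1 = 15
k=5,i=7: not 5>7, s = 15+1 = 16

16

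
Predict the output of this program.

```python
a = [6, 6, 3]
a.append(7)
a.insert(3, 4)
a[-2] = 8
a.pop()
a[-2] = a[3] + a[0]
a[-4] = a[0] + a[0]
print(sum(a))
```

append 7 → [6, 6, 3, 7]
insert 4 at 3 → [6, 6, 3, 4, 7]
a[-2] = 8 → [6, 6, 3, 8, 7]
pop() removes 7 → [6, 6, 3, 8]
a[-2] = a[3]+a[0] = 8+6 = 14 → [6, 6, 14, 8]
a[-4] = a[0]+a[0] = 6+6 = 12 → [12, 6, 14, 8]
sum = 40

40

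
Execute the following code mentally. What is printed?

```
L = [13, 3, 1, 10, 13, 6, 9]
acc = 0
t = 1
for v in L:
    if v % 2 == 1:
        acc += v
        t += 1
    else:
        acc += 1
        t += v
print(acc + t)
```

63

v=13: odd, acc = 0+13 = 13; t=2
v=3: odd, acc = 13+3 = 16; t=3
v=1: odd, acc = 16+1 = 17; t=4
v=10: not odd, acc = 17+1 = 18; t=14
v=13: odd, acc = 18+13 = 31; t=15
v=6: not odd, acc = 31+1 = 32; t=21
v=9: odd, acc = 32+9 = 41; t=22
acc+t = 41+22 = 63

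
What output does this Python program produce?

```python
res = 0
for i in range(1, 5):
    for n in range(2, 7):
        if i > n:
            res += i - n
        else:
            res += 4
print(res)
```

72

i=1,n=2: not 1>2, res = 0+4 = 4
i=1,n=3: not 1>3, res = 4+4 = 8
i=1,n=4: not 1>4, res = 8+4 = 12
i=1,n=5: not 1>5, res = 12+4 = 16
i=1,n=6: not 1>6, res = 16+4 = 20
i=2,n=2: not 2>2, res = 20+4 = 24
i=2,n=3: not 2>3, res = 24+4 = 28
i=2,n=4: not 2>4, res = 28+4 = 32
i=2,n=5: not 2>5, res = 32+4 = 36
i=2,n=6: not 2>6, res = 36+4 = 40
i=3,n=2: 3>2, res = 40+1 = 41
i=3,n=3: not 3>3, res = 41+4 = 45
i=3,n=4: not 3>4, res = 45+4 = 49
i=3,n=5: not 3>5, res = 49+4 = 53
i=3,n=6: not 3>6, res = 53+4 = 57
i=4,n=2: 4>2, res = 57+2 = 59
i=4,n=3: 4>3, res = 59+1 = 60
i=4,n=4: not 4>4, res = 60+4 = 64
i=4,n=5: not 4>5, res = 64+4 = 68
i=4,n=6: not 4>6, res = 68+4 = 72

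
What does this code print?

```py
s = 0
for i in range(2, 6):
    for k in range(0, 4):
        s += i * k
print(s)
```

84

i=2,k=0: s = 0+0 = 0
i=2,k=1: s = 0+2 = 2
i=2,k=2: s = 2+4 = 6
i=2,k=3: s = 6+6 = 12
i=3,k=0: s = 12+0 = 12
i=3,k=1: s = 12+3 = 15
i=3,k=2: s = 15+6 = 21
i=3,k=3: s = 21+9 = 30
i=4,k=0: s = 30+0 = 30
i=4,k=1: s = 30+4 = 34
i=4,k=2: s = 34+8 = 42
i=4,k=3: s = 42+12 = 54
i=5,k=0: s = 54+0 = 54
i=5,k=1: s = 54+5 = 59
i=5,k=2: s = 59+10 = 69
i=5,k=3: s = 69+15 = 84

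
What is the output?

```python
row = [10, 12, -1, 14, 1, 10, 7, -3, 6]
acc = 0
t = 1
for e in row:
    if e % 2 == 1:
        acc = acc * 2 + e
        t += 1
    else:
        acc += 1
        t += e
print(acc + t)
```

109

e=10: not odd, acc = 0+1 = 1; t=11
e=12: not odd, acc = 1+1 = 2; t=23
e=-1: odd, acc = 2*2+(-1) = 3; t=24
e=14: not odd, acc = 3+1 = 4; t=38
e=1: odd, acc = 4*2+1 = 9; t=39
e=10: not odd, acc = 9+1 = 10; t=49
e=7: odd, acc = 10*2+7 = 27; t=50
e=-3: odd, acc = 27*2+(-3) = 51; t=51
e=6: not odd, acc = 51+1 = 52; t=57
acc+t = 52+57 = 109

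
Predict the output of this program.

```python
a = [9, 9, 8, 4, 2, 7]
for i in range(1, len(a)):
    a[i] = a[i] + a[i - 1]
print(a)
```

i=1: a[1] = 9+9 = 18 → [9, 18, 8, 4, 2, 7]
i=2: a[2] = 8+18 = 26 → [9, 18, 26, 4, 2, 7]
i=3: a[3] = 4+26 = 30 → [9, 18, 26, 30, 2, 7]
i=4: a[4] = 2+30 = 32 → [9, 18, 26, 30, 32, 7]
i=5: a[5] = 7+32 = 39 → [9, 18, 26, 30, 32, 39]

[9, 18, 26, 30, 32, 39]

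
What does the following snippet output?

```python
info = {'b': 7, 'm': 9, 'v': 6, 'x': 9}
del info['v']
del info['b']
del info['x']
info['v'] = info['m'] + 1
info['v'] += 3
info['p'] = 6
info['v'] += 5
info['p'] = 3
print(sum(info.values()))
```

del 'v' → {'b': 7, 'm': 9, 'x': 9}
del 'b' → {'m': 9, 'x': 9}
del 'x' → {'m': 9}
info['v'] = info['m']+1 = 10 → {'m': 9, 'v': 10}
info['v'] = 10+3 = 13 → {'m': 9, 'v': 13}
info['p'] = 6 → {'m': 9, 'v': 13, 'p': 6}
info['v'] = 13+5 = 18 → {'m': 9, 'v': 18, 'p': 6}
info['p'] = 3 → {'m': 9, 'v': 18, 'p': 3}
sum of values = 30

30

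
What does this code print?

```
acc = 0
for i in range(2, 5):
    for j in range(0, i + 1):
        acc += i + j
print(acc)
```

i=2,j=0: acc = 0+2 = 2
i=2,j=1: acc = 2+3 = 5
i=2,j=2: acc = 5+4 = 9
i=3,j=0: acc = 9+3 = 12
i=3,j=1: acc = 12+4 = 16
i=3,j=2: acc = 16+5 = 21
i=3,j=3: acc = 21+6 = 27
i=4,j=0: acc = 27+4 = 31
i=4,j=1: acc = 31+5 = 36
i=4,j=2: acc = 36+6 = 42
i=4,j=3: acc = 42+7 = 49
i=4,j=4: acc = 49+8 = 57

57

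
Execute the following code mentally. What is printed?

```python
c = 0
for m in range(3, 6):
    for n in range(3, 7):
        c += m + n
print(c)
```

m=3,n=3: c = 0+6 = 6
m=3,n=4: c = 6+7 = 13
m=3,n=5: c = 13+8 = 21
m=3,n=6: c = 21+9 = 30
m=4,n=3: c = 30+7 = 37
m=4,n=4: c = 37+8 = 45
m=4,n=5: c = 45+9 = 54
m=4,n=6: c = 54+10 = 64
m=5,n=3: c = 64+8 = 72
m=5,n=4: c = 72+9 = 81
m=5,n=5: c = 81+10 = 91
m=5,n=6: c = 91+11 = 102

102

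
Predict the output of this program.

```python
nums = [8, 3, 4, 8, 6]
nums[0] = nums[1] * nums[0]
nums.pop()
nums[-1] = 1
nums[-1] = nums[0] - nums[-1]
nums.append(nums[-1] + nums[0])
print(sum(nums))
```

nums[0] = nums[1]*nums[0] = 3*8 = 24 → [24, 3, 4, 8, 6]
pop() removes 6 → [24, 3, 4, 8]
nums[-1] = 1 → [24, 3, 4, 1]
nums[-1] = nums[0]-nums[-1] = 24-1 = 23 → [24, 3, 4, 23]
append nums[-1]+nums[0] = 23+24 = 47 → [24, 3, 4, 23, 47]
sum = 101

101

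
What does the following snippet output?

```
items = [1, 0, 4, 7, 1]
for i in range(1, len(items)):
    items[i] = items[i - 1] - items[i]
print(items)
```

i=1: items[1] = 1-0 = 1 → [1, 1, 4, 7, 1]
i=2: items[2] = 1-4 = -3 → [1, 1, -3, 7, 1]
i=3: items[3] = (-3)-7 = -10 → [1, 1, -3, -10, 1]
i=4: items[4] = (-10)-1 = -11 → [1, 1, -3, -10, -11]

[1, 1, -3, -10, -11]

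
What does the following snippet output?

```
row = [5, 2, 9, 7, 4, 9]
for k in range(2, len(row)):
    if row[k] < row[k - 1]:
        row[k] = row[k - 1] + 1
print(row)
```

[5, 2, 9, 10, 11, 12]

k=2: 9>=2, unchanged → [5, 2, 9, 7, 4, 9]
k=3: 7<9, row[3] = 9+1 = 10 → [5, 2, 9, 10, 4, 9]
k=4: 4<10, row[4] = 10+1 = 11 → [5, 2, 9, 10, 11, 9]
k=5: 9<11, row[5] = 11+1 = 12 → [5, 2, 9, 10, 11, 12]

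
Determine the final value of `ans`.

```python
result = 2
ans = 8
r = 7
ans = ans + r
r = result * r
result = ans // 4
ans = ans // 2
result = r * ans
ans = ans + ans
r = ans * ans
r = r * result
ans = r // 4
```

4802

ans = 8+7 = 15
r = 2*7 = 14
result = 15//4 = 3
ans = 15//2 = 7
result = 14*7 = 98
ans = 7+7 = 14
r = 14*14 = 196
r = 196*98 = 19208
ans = 19208//4 = 4802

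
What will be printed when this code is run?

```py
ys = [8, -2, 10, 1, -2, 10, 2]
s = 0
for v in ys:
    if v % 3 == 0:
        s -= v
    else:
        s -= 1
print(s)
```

v=8: not %3==0, s = 0-1 = -1
v=-2: not %3==0, s = (-1)-1 = -2
v=10: not %3==0, s = (-2)-1 = -3
v=1: not %3==0, s = (-3)-1 = -4
v=-2: not %3==0, s = (-4)-1 = -5
v=10: not %3==0, s = (-5)-1 = -6
v=2: not %3==0, s = (-6)-1 = -7

-7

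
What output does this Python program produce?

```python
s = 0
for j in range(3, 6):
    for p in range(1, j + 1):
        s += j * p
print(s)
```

133

j=3,p=1: s = 0+3 = 3
j=3,p=2: s = 3+6 = 9
j=3,p=3: s = 9+9 = 18
j=4,p=1: s = 18+4 = 22
j=4,p=2: s = 22+8 = 30
j=4,p=3: s = 30+12 = 42
j=4,p=4: s = 42+16 = 58
j=5,p=1: s = 58+5 = 63
j=5,p=2: s = 63+10 = 73
j=5,p=3: s = 73+15 = 88
j=5,p=4: s = 88+20 = 108
j=5,p=5: s = 108+25 = 133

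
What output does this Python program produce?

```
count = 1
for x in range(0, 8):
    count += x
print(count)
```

29

x=0: count = 1+0 = 1
x=1: count = 1+1 = 2
x=2: count = 2+2 = 4
x=3: count = 4+3 = 7
x=4: count = 7+4 = 11
x=5: count = 11+5 = 16
x=6: count = 16+6 = 22
x=7: count = 22+7 = 29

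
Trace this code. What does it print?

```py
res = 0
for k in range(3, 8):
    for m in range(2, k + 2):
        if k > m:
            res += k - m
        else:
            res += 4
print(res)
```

k=3,m=2: 3>2, res = 0+1 = 1
k=3,m=3: not 3>3, res = 1+4 = 5
k=3,m=4: not 3>4, res = 5+4 = 9
k=4,m=2: 4>2, res = 9+2 = 11
k=4,m=3: 4>3, res = 11+1 = 12
k=4,m=4: not 4>4, res = 12+4 = 16
k=4,m=5: not 4>5, res = 16+4 = 20
k=5,m=2: 5>2, res = 20+3 = 23
k=5,m=3: 5>3, res = 23+2 = 25
k=5,m=4: 5>4, res = 25+1 = 26
k=5,m=5: not 5>5, res = 26+4 = 30
k=5,m=6: not 5>6, res = 30+4 = 34
k=6,m=2: 6>2, res = 34+4 = 38
k=6,m=3: 6>3, res = 38+3 = 41
k=6,m=4: 6>4, res = 41+2 = 43
k=6,m=5: 6>5, res = 43+1 = 44
k=6,m=6: not 6>6, res = 44+4 = 48
k=6,m=7: not 6>7, res = 48+4 = 52
k=7,m=2: 7>2, res = 52+5 = 57
k=7,m=3: 7>3, res = 57+4 = 61
k=7,m=4: 7>4, res = 61+3 = 64
k=7,m=5: 7>5, res = 64+2 = 66
k=7,m=6: 7>6, res = 66+1 = 67
k=7,m=7: not 7>7, res = 67+4 = 71
k=7,m=8: not 7>8, res = 71+4 = 75

75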